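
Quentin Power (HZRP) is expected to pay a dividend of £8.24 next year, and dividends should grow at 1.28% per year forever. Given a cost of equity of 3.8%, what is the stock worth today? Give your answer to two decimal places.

Gordon growth model: P₀ = D₁/(r − g), with D₁ = 8.24 given directly.
P₀ = 8.2400 / (0.038 − 0.0128) = 8.2400 / 0.0252 = 326.9841

£326.98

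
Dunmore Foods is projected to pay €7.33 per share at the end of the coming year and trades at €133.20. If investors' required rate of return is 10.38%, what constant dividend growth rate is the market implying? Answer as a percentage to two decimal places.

From P₀ = D₁/(r − g), the implied growth is g = r − D₁/P₀.
g = 0.1038 − 7.33/133.20 = 0.1038 − 0.05503 = 0.04877

4.88%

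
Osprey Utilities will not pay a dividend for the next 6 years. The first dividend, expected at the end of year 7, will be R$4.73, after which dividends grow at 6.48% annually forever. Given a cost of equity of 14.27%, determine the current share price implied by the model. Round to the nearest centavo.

R$27.27

Deferred-dividend DDM. At t=6 the remaining stream is a growing perpetuity with first payment D_7 = 4.73.
V_6 = D_7/(r−g) = 4.73/(0.1427−0.0648) = 60.7189
P₀ = V_6/(1+r)^6 = 60.7189/(1+0.1427)^6 = 27.2728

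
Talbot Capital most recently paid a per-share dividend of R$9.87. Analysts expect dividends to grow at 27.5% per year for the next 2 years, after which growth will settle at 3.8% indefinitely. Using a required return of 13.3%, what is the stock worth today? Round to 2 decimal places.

Two-stage DDM. Project D₁…D_2 at 0.275, terminal growth 0.038, discount at r = 0.133.
D_1 = 12.5842
D_2 = 16.0449
Terminal value at t=2: TV = D_3/(r−g) = 16.6546/(0.133−0.038) = 175.3118
P₀ = 12.5842/(1+0.133)^1 + 16.0449/(1+0.133)^2 + 175.3118/(1+0.133)^2 = 160.1749

R$160.17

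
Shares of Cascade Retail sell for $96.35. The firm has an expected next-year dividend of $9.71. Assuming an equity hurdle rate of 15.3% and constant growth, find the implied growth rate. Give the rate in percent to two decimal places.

5.22%

From P₀ = D₁/(r − g), the implied growth is g = r − D₁/P₀.
g = 0.153 − 9.71/96.35 = 0.153 − 0.10078 = 0.05222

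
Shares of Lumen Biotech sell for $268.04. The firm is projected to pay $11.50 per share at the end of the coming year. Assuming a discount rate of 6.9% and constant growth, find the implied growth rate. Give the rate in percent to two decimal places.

From P₀ = D₁/(r − g), the implied growth is g = r − D₁/P₀.
g = 0.069 − 11.50/268.04 = 0.069 − 0.04290 = 0.02610

2.61%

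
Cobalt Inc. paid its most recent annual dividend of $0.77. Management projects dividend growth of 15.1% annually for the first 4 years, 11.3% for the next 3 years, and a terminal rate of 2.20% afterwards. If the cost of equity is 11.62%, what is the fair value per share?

$15.29

Three-stage DDM. Project D₁…D_7; terminal Gordon value at t=7 with g = 0.022; discount at r = 0.1162.
D_1 = 0.8863
D_2 = 1.0201
D_3 = 1.1741
D_4 = 1.3514
D_5 = 1.5041
D_6 = 1.6741
D_7 = 1.8633
TV_7 = 1.9043/(0.1162−0.022) = 20.2152
P₀ = Σ Dₜ/(1+r)ᵗ + TV_7/(1+r)^7 = 15.2890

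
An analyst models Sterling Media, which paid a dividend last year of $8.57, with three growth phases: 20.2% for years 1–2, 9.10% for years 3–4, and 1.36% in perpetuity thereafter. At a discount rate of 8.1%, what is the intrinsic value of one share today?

Three-stage DDM. Project D₁…D_4; terminal Gordon value at t=4 with g = 0.0136; discount at r = 0.081.
D_1 = 10.3011
D_2 = 12.3820
D_3 = 13.5087
D_4 = 14.7380
TV_4 = 14.9385/(0.081−0.0136) = 221.6389
P₀ = Σ Dₜ/(1+r)ᵗ + TV_4/(1+r)^4 = 203.9212

$203.92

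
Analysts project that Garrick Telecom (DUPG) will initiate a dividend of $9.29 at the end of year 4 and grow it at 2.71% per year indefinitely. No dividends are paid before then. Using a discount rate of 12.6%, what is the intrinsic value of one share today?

Deferred-dividend DDM. At t=3 the remaining stream is a growing perpetuity with first payment D_4 = 9.29.
V_3 = D_4/(r−g) = 9.29/(0.126−0.0271) = 93.9333
P₀ = V_3/(1+r)^3 = 93.9333/(1+0.126)^3 = 65.7967

$65.80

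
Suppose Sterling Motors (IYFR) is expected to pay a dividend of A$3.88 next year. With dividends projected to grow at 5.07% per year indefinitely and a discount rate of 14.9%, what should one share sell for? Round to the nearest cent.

A$39.47

Gordon growth model: P₀ = D₁/(r − g), with D₁ = 3.88 given directly.
P₀ = 3.8800 / (0.149 − 0.0507) = 3.8800 / 0.0983 = 39.4710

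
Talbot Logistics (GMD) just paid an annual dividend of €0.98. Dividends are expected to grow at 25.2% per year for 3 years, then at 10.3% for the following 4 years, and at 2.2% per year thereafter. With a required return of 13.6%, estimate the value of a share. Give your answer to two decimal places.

Three-stage DDM. Project D₁…D_7; terminal Gordon value at t=7 with g = 0.022; discount at r = 0.136.
D_1 = 1.2270
D_2 = 1.5362
D_3 = 1.9233
D_4 = 2.1214
D_5 = 2.3399
D_6 = 2.5809
D_7 = 2.8467
TV_7 = 2.9093/(0.136−0.022) = 25.5204
P₀ = Σ Dₜ/(1+r)ᵗ + TV_7/(1+r)^7 = 18.9127

€18.91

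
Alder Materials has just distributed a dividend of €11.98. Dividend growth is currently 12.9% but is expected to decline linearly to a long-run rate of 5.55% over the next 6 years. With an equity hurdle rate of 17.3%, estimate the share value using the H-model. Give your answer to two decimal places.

H-model: P₀ = D₀[(1+g_L) + H(g_S−g_L)]/(r−g_L), with H = 6/2 = 3.
P₀ = 11.98 × [(1+0.0555) + 3×(0.129−0.0555)] / (0.173−0.0555)
   = 11.98 × 1.2760 / 0.1175 = 130.0977

€130.10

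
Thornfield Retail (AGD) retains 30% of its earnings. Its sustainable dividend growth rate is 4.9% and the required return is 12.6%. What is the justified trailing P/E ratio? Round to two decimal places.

9.54

Payout ratio b = 1 − 0.30 = 0.70.
Justified trailing P/E = b(1+g)/(r−g) = 0.70×(1+0.049)/(0.126−0.049) = 9.5364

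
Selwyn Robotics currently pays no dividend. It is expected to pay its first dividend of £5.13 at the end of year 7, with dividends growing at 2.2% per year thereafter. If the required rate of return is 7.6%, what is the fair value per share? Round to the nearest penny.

Deferred-dividend DDM. At t=6 the remaining stream is a growing perpetuity with first payment D_7 = 5.13.
V_6 = D_7/(r−g) = 5.13/(0.076−0.022) = 95.0000
P₀ = V_6/(1+r)^6 = 95.0000/(1+0.076)^6 = 61.2139

£61.21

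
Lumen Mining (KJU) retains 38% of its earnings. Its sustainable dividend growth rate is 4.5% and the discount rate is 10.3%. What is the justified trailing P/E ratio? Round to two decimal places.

Payout ratio b = 1 − 0.38 = 0.62.
Justified trailing P/E = b(1+g)/(r−g) = 0.62×(1+0.045)/(0.103−0.045) = 11.1707

11.17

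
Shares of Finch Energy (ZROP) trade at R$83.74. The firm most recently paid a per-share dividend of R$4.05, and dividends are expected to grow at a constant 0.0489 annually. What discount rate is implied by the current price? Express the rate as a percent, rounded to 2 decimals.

9.96%

Rearranging the constant-growth DDM: r = D₁/P₀ + g.
D₁ = 4.05 × (1 + 0.0489) = 4.2480.
r = 4.2480 / 83.74 + 0.0489 = 0.05073 + 0.0489 = 0.09963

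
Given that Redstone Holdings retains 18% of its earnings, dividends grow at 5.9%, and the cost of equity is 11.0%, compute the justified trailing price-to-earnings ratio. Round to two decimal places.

Payout ratio b = 1 − 0.18 = 0.82.
Justified trailing P/E = b(1+g)/(r−g) = 0.82×(1+0.059)/(0.11−0.059) = 17.0271

17.03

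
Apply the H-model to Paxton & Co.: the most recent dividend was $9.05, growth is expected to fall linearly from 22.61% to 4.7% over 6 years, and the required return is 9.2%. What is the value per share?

$318.62

H-model: P₀ = D₀[(1+g_L) + H(g_S−g_L)]/(r−g_L), with H = 6/2 = 3.
P₀ = 9.05 × [(1+0.047) + 3×(0.2261−0.047)] / (0.092−0.047)
   = 9.05 × 1.5843 / 0.045 = 318.6203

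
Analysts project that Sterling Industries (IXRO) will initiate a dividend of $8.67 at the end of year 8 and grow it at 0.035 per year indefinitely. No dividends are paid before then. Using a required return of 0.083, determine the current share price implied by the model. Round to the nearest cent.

Deferred-dividend DDM. At t=7 the remaining stream is a growing perpetuity with first payment D_8 = 8.67.
V_7 = D_8/(r−g) = 8.67/(0.083−0.035) = 180.6250
P₀ = V_7/(1+r)^7 = 180.6250/(1+0.083)^7 = 103.3662

$103.37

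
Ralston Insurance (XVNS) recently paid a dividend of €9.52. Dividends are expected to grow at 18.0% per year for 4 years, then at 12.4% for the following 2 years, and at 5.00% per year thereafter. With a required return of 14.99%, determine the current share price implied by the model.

Three-stage DDM. Project D₁…D_6; terminal Gordon value at t=6 with g = 0.05; discount at r = 0.1499.
D_1 = 11.2336
D_2 = 13.2556
D_3 = 15.6417
D_4 = 18.4572
D_5 = 20.7459
D_6 = 23.3183
TV_6 = 24.4843/(0.1499−0.05) = 245.0876
P₀ = Σ Dₜ/(1+r)ᵗ + TV_6/(1+r)^6 = 167.0568

€167.06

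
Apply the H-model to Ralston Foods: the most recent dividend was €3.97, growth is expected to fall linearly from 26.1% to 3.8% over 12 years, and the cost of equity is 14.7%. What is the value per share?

€86.54

H-model: P₀ = D₀[(1+g_L) + H(g_S−g_L)]/(r−g_L), with H = 12/2 = 6.
P₀ = 3.97 × [(1+0.038) + 6×(0.261−0.038)] / (0.147−0.038)
   = 3.97 × 2.3760 / 0.109 = 86.5387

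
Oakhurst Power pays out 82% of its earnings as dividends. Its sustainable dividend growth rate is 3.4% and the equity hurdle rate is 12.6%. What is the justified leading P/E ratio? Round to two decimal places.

8.91

Justified leading P/E = b/(r−g) = 0.82/(0.126−0.034) = 8.9130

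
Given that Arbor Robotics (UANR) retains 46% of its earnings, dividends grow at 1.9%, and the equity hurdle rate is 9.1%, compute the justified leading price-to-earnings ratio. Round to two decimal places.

7.50

Payout ratio b = 1 − 0.46 = 0.54.
Justified leading P/E = b/(r−g) = 0.54/(0.091−0.019) = 7.5000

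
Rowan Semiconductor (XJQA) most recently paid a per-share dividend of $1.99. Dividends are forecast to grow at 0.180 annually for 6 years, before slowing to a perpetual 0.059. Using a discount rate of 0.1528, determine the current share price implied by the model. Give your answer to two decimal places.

Two-stage DDM. Project D₁…D_6 at 0.18, terminal growth 0.059, discount at r = 0.1528.
D_1 = 2.3482
D_2 = 2.7709
D_3 = 3.2696
D_4 = 3.8582
D_5 = 4.5526
D_6 = 5.3721
Terminal value at t=6: TV = D_7/(r−g) = 5.6891/(0.1528−0.059) = 60.6510
P₀ = 2.3482/(1+0.1528)^1 + 2.7709/(1+0.1528)^2 + 3.2696/(1+0.1528)^3 + 3.8582/(1+0.1528)^4 + 4.5526/(1+0.1528)^5 + 5.3721/(1+0.1528)^6 + 60.6510/(1+0.1528)^6 = 38.8070

$38.81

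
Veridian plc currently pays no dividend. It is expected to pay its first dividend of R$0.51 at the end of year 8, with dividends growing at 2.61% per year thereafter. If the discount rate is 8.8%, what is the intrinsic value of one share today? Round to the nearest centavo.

Deferred-dividend DDM. At t=7 the remaining stream is a growing perpetuity with first payment D_8 = 0.51.
V_7 = D_8/(r−g) = 0.51/(0.088−0.0261) = 8.2391
P₀ = V_7/(1+r)^7 = 8.2391/(1+0.088)^7 = 4.5654

R$4.57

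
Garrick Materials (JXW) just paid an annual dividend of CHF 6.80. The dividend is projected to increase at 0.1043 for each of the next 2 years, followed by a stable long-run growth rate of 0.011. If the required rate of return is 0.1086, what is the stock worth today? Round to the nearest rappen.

CHF 83.41

Two-stage DDM. Project D₁…D_2 at 0.1043, terminal growth 0.011, discount at r = 0.1086.
D_1 = 7.5092
D_2 = 8.2925
Terminal value at t=2: TV = D_3/(r−g) = 8.3837/(0.1086−0.011) = 85.8983
P₀ = 7.5092/(1+0.1086)^1 + 8.2925/(1+0.1086)^2 + 85.8983/(1+0.1086)^2 = 83.4141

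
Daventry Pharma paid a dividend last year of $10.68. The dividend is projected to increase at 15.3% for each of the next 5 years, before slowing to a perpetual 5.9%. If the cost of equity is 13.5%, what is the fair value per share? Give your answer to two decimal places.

Two-stage DDM. Project D₁…D_5 at 0.153, terminal growth 0.059, discount at r = 0.135.
D_1 = 12.3140
D_2 = 14.1981
D_3 = 16.3704
D_4 = 18.8751
D_5 = 21.7630
Terminal value at t=5: TV = D_6/(r−g) = 23.0470/(0.135−0.059) = 303.2495
P₀ = 12.3140/(1+0.135)^1 + 14.1981/(1+0.135)^2 + 16.3704/(1+0.135)^3 + 18.8751/(1+0.135)^4 + 21.7630/(1+0.135)^5 + 303.2495/(1+0.135)^5 = 216.9931

$216.99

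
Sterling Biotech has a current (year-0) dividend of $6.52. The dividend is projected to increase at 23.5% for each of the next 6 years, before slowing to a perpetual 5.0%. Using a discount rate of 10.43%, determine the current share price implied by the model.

Two-stage DDM. Project D₁…D_6 at 0.235, terminal growth 0.05, discount at r = 0.1043.
D_1 = 8.0522
D_2 = 9.9445
D_3 = 12.2814
D_4 = 15.1675
D_5 = 18.7319
D_6 = 23.1339
Terminal value at t=6: TV = D_7/(r−g) = 24.2906/(0.1043−0.05) = 447.3411
P₀ = 8.0522/(1+0.1043)^1 + 9.9445/(1+0.1043)^2 + 12.2814/(1+0.1043)^3 + 15.1675/(1+0.1043)^4 + 18.7319/(1+0.1043)^5 + 23.1339/(1+0.1043)^6 + 447.3411/(1+0.1043)^6 = 305.5982

$305.60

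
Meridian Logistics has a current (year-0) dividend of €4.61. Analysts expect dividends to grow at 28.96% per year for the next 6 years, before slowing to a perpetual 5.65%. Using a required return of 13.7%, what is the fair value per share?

Two-stage DDM. Project D₁…D_6 at 0.2896, terminal growth 0.0565, discount at r = 0.137.
D_1 = 5.9451
D_2 = 7.6667
D_3 = 9.8870
D_4 = 12.7503
D_5 = 16.4428
D_6 = 21.2046
Terminal value at t=6: TV = D_7/(r−g) = 22.4027/(0.137−0.0565) = 278.2945
P₀ = 5.9451/(1+0.137)^1 + 7.6667/(1+0.137)^2 + 9.8870/(1+0.137)^3 + 12.7503/(1+0.137)^4 + 16.4428/(1+0.137)^5 + 21.2046/(1+0.137)^6 + 278.2945/(1+0.137)^6 = 172.7902

€172.79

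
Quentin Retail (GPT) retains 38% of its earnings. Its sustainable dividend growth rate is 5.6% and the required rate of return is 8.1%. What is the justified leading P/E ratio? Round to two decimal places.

Payout ratio b = 1 − 0.38 = 0.62.
Justified leading P/E = b/(r−g) = 0.62/(0.081−0.056) = 24.8000

24.80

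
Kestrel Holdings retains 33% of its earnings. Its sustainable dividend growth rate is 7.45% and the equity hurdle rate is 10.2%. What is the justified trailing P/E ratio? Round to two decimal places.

26.18

Payout ratio b = 1 − 0.33 = 0.67.
Justified trailing P/E = b(1+g)/(r−g) = 0.67×(1+0.0745)/(0.102−0.0745) = 26.1787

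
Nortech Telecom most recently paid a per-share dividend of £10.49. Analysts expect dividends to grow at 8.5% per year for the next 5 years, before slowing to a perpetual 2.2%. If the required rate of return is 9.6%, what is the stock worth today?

Two-stage DDM. Project D₁…D_5 at 0.085, terminal growth 0.022, discount at r = 0.096.
D_1 = 11.3817
D_2 = 12.3491
D_3 = 13.3988
D_4 = 14.5377
D_5 = 15.7734
Terminal value at t=5: TV = D_6/(r−g) = 16.1204/(0.096−0.022) = 217.8429
P₀ = 11.3817/(1+0.096)^1 + 12.3491/(1+0.096)^2 + 13.3988/(1+0.096)^3 + 14.5377/(1+0.096)^4 + 15.7734/(1+0.096)^5 + 217.8429/(1+0.096)^5 = 188.6414

£188.64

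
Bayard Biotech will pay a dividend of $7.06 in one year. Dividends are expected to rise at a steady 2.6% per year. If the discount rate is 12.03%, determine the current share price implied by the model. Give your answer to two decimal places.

$74.87

Gordon growth model: P₀ = D₁/(r − g), with D₁ = 7.06 given directly.
P₀ = 7.0600 / (0.1203 − 0.026) = 7.0600 / 0.0943 = 74.8674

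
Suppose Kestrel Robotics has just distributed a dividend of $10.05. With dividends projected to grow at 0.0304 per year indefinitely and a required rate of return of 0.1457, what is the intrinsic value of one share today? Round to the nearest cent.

Gordon growth model: P₀ = D₁/(r − g). D₁ = 10.05 × (1 + 0.0304) = 10.3555.
P₀ = 10.3555 / (0.1457 − 0.0304) = 10.3555 / 0.1153 = 89.8137

$89.81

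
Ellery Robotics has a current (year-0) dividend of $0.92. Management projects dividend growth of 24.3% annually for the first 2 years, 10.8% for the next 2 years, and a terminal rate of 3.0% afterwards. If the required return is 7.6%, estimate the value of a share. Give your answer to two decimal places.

$34.01

Three-stage DDM. Project D₁…D_4; terminal Gordon value at t=4 with g = 0.03; discount at r = 0.076.
D_1 = 1.1436
D_2 = 1.4214
D_3 = 1.5750
D_4 = 1.7451
TV_4 = 1.7974/(0.076−0.03) = 39.0741
P₀ = Σ Dₜ/(1+r)ᵗ + TV_4/(1+r)^4 = 34.0067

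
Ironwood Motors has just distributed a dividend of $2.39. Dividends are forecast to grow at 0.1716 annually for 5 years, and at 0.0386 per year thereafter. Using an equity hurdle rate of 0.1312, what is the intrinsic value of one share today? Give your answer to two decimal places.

Two-stage DDM. Project D₁…D_5 at 0.1716, terminal growth 0.0386, discount at r = 0.1312.
D_1 = 2.8001
D_2 = 3.2806
D_3 = 3.8436
D_4 = 4.5031
D_5 = 5.2759
Terminal value at t=5: TV = D_6/(r−g) = 5.4795/(0.1312−0.0386) = 59.1742
P₀ = 2.8001/(1+0.1312)^1 + 3.2806/(1+0.1312)^2 + 3.8436/(1+0.1312)^3 + 4.5031/(1+0.1312)^4 + 5.2759/(1+0.1312)^5 + 59.1742/(1+0.1312)^5 = 45.2403

$45.24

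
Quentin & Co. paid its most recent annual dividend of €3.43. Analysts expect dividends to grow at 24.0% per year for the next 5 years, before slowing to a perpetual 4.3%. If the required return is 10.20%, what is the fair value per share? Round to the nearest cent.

Two-stage DDM. Project D₁…D_5 at 0.24, terminal growth 0.043, discount at r = 0.102.
D_1 = 4.2532
D_2 = 5.2740
D_3 = 6.5397
D_4 = 8.1093
D_5 = 10.0555
Terminal value at t=5: TV = D_6/(r−g) = 10.4879/(0.102−0.043) = 177.7603
P₀ = 4.2532/(1+0.102)^1 + 5.2740/(1+0.102)^2 + 6.5397/(1+0.102)^3 + 8.1093/(1+0.102)^4 + 10.0555/(1+0.102)^5 + 177.7603/(1+0.102)^5 = 134.1521

€134.15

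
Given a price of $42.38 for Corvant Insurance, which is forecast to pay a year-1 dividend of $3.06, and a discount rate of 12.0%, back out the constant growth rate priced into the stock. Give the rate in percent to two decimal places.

4.78%

From P₀ = D₁/(r − g), the implied growth is g = r − D₁/P₀.
g = 0.12 − 3.06/42.38 = 0.12 − 0.07220 = 0.04780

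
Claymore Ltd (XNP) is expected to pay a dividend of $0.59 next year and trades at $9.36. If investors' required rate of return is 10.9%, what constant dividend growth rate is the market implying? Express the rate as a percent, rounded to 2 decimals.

From P₀ = D₁/(r − g), the implied growth is g = r − D₁/P₀.
g = 0.109 − 0.59/9.36 = 0.109 − 0.06303 = 0.04597

4.60%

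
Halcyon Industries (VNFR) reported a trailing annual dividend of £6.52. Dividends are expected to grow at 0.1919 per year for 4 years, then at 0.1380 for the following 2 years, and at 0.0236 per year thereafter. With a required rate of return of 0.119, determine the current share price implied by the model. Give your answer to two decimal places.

Three-stage DDM. Project D₁…D_6; terminal Gordon value at t=6 with g = 0.0236; discount at r = 0.119.
D_1 = 7.7712
D_2 = 9.2625
D_3 = 11.0399
D_4 = 13.1585
D_5 = 14.9744
D_6 = 17.0409
TV_6 = 17.4430/(0.119−0.0236) = 182.8409
P₀ = Σ Dₜ/(1+r)ᵗ + TV_6/(1+r)^6 = 140.9589

£140.96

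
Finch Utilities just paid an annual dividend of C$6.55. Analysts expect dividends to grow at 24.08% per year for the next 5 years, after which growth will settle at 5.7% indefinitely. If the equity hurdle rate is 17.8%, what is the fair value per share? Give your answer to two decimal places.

Two-stage DDM. Project D₁…D_5 at 0.2408, terminal growth 0.057, discount at r = 0.178.
D_1 = 8.1272
D_2 = 10.0843
D_3 = 12.5126
D_4 = 15.5256
D_5 = 19.2642
Terminal value at t=5: TV = D_6/(r−g) = 20.3622/(0.178−0.057) = 168.2828
P₀ = 8.1272/(1+0.178)^1 + 10.0843/(1+0.178)^2 + 12.5126/(1+0.178)^3 + 15.5256/(1+0.178)^4 + 19.2642/(1+0.178)^5 + 168.2828/(1+0.178)^5 = 112.5598

C$112.56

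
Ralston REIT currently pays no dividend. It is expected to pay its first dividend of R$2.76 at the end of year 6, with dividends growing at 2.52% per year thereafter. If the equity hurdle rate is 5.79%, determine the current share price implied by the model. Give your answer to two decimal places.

R$63.70

Deferred-dividend DDM. At t=5 the remaining stream is a growing perpetuity with first payment D_6 = 2.76.
V_5 = D_6/(r−g) = 2.76/(0.0579−0.0252) = 84.4037
P₀ = V_5/(1+r)^5 = 84.4037/(1+0.0579)^5 = 63.6998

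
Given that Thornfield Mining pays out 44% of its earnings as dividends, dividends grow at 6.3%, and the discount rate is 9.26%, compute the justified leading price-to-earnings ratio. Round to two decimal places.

Justified leading P/E = b/(r−g) = 0.44/(0.0926−0.063) = 14.8649

14.86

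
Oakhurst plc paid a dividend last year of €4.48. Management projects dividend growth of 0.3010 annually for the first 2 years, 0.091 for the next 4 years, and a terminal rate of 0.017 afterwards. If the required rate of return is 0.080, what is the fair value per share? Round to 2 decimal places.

€147.86

Three-stage DDM. Project D₁…D_6; terminal Gordon value at t=6 with g = 0.017; discount at r = 0.08.
D_1 = 5.8285
D_2 = 7.5829
D_3 = 8.2729
D_4 = 9.0257
D_5 = 9.8471
D_6 = 10.7431
TV_6 = 10.9258/(0.08−0.017) = 173.4251
P₀ = Σ Dₜ/(1+r)ᵗ + TV_6/(1+r)^6 = 147.8583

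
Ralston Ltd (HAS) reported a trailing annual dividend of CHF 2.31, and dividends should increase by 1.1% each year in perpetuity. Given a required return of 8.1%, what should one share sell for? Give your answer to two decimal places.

CHF 33.36

Gordon growth model: P₀ = D₁/(r − g). D₁ = 2.31 × (1 + 0.011) = 2.3354.
P₀ = 2.3354 / (0.081 − 0.011) = 2.3354 / 0.07 = 33.3630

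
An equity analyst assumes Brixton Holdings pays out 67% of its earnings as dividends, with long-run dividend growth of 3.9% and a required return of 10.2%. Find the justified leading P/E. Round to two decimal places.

10.63

Justified leading P/E = b/(r−g) = 0.67/(0.102−0.039) = 10.6349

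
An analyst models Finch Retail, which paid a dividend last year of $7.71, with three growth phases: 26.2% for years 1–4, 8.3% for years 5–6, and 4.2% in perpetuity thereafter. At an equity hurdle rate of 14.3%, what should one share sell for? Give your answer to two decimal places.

$167.02

Three-stage DDM. Project D₁…D_6; terminal Gordon value at t=6 with g = 0.042; discount at r = 0.143.
D_1 = 9.7300
D_2 = 12.2793
D_3 = 15.4965
D_4 = 19.5565
D_5 = 21.1797
D_6 = 22.9376
TV_6 = 23.9010/(0.143−0.042) = 236.6438
P₀ = Σ Dₜ/(1+r)ᵗ + TV_6/(1+r)^6 = 167.0152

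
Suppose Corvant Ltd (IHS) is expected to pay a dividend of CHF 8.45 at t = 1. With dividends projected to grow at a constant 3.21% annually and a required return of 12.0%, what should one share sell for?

Gordon growth model: P₀ = D₁/(r − g), with D₁ = 8.45 given directly.
P₀ = 8.4500 / (0.12 − 0.0321) = 8.4500 / 0.0879 = 96.1320

CHF 96.13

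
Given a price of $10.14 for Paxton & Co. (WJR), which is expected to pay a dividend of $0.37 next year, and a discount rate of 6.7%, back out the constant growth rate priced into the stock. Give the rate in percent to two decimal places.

3.05%

From P₀ = D₁/(r − g), the implied growth is g = r − D₁/P₀.
g = 0.067 − 0.37/10.14 = 0.067 − 0.03649 = 0.03051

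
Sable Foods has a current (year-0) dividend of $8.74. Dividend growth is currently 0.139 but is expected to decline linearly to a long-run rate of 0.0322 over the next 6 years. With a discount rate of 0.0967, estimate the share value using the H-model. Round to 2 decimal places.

H-model: P₀ = D₀[(1+g_L) + H(g_S−g_L)]/(r−g_L), with H = 6/2 = 3.
P₀ = 8.74 × [(1+0.0322) + 3×(0.139−0.0322)] / (0.0967−0.0322)
   = 8.74 × 1.3526 / 0.0645 = 183.2825

$183.28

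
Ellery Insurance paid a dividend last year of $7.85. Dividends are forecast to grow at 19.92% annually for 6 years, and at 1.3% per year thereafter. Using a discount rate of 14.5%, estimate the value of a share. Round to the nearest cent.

$135.06

Two-stage DDM. Project D₁…D_6 at 0.1992, terminal growth 0.013, discount at r = 0.145.
D_1 = 9.4137
D_2 = 11.2889
D_3 = 13.5377
D_4 = 16.2344
D_5 = 19.4683
D_6 = 23.3464
Terminal value at t=6: TV = D_7/(r−g) = 23.6499/(0.145−0.013) = 179.1657
P₀ = 9.4137/(1+0.145)^1 + 11.2889/(1+0.145)^2 + 13.5377/(1+0.145)^3 + 16.2344/(1+0.145)^4 + 19.4683/(1+0.145)^5 + 23.3464/(1+0.145)^6 + 179.1657/(1+0.145)^6 = 135.0590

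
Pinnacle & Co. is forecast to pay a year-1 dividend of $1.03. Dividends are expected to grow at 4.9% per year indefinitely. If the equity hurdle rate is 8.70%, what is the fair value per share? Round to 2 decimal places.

$27.11

Gordon growth model: P₀ = D₁/(r − g), with D₁ = 1.03 given directly.
P₀ = 1.0300 / (0.087 − 0.049) = 1.0300 / 0.038 = 27.1053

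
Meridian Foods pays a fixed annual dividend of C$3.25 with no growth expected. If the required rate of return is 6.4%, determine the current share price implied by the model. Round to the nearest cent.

Zero-growth DDM (perpetuity): P₀ = D/r = 3.25 / 0.064 = 50.7812

C$50.78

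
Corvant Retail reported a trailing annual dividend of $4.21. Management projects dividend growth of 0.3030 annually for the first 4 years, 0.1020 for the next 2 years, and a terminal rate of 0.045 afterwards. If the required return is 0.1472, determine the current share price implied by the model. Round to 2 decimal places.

Three-stage DDM. Project D₁…D_6; terminal Gordon value at t=6 with g = 0.045; discount at r = 0.1472.
D_1 = 5.4856
D_2 = 7.1478
D_3 = 9.3136
D_4 = 12.1356
D_5 = 13.3734
D_6 = 14.7375
TV_6 = 15.4007/(0.1472−0.045) = 150.6914
P₀ = Σ Dₜ/(1+r)ᵗ + TV_6/(1+r)^6 = 102.6919

$102.69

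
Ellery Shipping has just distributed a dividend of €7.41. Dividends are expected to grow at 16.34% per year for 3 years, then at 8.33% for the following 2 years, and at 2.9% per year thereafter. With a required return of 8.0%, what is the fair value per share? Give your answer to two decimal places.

€232.48

Three-stage DDM. Project D₁…D_5; terminal Gordon value at t=5 with g = 0.029; discount at r = 0.08.
D_1 = 8.6208
D_2 = 10.0294
D_3 = 11.6682
D_4 = 12.6402
D_5 = 13.6931
TV_5 = 14.0902/(0.08−0.029) = 276.2791
P₀ = Σ Dₜ/(1+r)ᵗ + TV_5/(1+r)^5 = 232.4846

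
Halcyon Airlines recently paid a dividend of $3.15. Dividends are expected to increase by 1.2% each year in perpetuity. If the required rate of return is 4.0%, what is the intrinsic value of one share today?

$113.85

Gordon growth model: P₀ = D₁/(r − g). D₁ = 3.15 × (1 + 0.012) = 3.1878.
P₀ = 3.1878 / (0.04 − 0.012) = 3.1878 / 0.028 = 113.8500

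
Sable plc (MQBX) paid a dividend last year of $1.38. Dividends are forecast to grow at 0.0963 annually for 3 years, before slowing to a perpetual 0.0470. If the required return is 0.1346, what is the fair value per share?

$18.75

Two-stage DDM. Project D₁…D_3 at 0.0963, terminal growth 0.047, discount at r = 0.1346.
D_1 = 1.5129
D_2 = 1.6586
D_3 = 1.8183
Terminal value at t=3: TV = D_4/(r−g) = 1.9038/(0.1346−0.047) = 21.7325
P₀ = 1.5129/(1+0.1346)^1 + 1.6586/(1+0.1346)^2 + 1.8183/(1+0.1346)^3 + 21.7325/(1+0.1346)^3 = 18.7460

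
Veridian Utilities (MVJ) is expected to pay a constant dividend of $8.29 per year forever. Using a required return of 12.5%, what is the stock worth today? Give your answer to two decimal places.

Zero-growth DDM (perpetuity): P₀ = D/r = 8.29 / 0.125 = 66.3200

$66.32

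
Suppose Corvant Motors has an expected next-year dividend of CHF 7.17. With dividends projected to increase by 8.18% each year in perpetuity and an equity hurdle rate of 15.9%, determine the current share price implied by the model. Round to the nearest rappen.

Gordon growth model: P₀ = D₁/(r − g), with D₁ = 7.17 given directly.
P₀ = 7.1700 / (0.159 − 0.0818) = 7.1700 / 0.0772 = 92.8756

CHF 92.88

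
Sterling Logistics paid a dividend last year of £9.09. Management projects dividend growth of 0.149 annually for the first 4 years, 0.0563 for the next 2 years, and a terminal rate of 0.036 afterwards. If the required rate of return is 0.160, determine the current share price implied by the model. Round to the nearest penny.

£111.35

Three-stage DDM. Project D₁…D_6; terminal Gordon value at t=6 with g = 0.036; discount at r = 0.16.
D_1 = 10.4444
D_2 = 12.0006
D_3 = 13.7887
D_4 = 15.8432
D_5 = 16.7352
D_6 = 17.6774
TV_6 = 18.3138/(0.16−0.036) = 147.6919
P₀ = Σ Dₜ/(1+r)ᵗ + TV_6/(1+r)^6 = 111.3486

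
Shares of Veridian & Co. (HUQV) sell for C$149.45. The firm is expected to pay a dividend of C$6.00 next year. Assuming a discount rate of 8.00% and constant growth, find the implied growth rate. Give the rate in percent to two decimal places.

From P₀ = D₁/(r − g), the implied growth is g = r − D₁/P₀.
g = 0.08 − 6.00/149.45 = 0.08 − 0.04015 = 0.03985

3.99%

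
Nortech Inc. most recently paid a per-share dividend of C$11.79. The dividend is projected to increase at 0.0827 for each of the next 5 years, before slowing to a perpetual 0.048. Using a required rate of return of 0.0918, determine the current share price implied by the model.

Two-stage DDM. Project D₁…D_5 at 0.0827, terminal growth 0.048, discount at r = 0.0918.
D_1 = 12.7650
D_2 = 13.8207
D_3 = 14.9637
D_4 = 16.2012
D_5 = 17.5410
Terminal value at t=5: TV = D_6/(r−g) = 18.3830/(0.0918−0.048) = 419.7026
P₀ = 12.7650/(1+0.0918)^1 + 13.8207/(1+0.0918)^2 + 14.9637/(1+0.0918)^3 + 16.2012/(1+0.0918)^4 + 17.5410/(1+0.0918)^5 + 419.7026/(1+0.0918)^5 = 328.0290

C$328.03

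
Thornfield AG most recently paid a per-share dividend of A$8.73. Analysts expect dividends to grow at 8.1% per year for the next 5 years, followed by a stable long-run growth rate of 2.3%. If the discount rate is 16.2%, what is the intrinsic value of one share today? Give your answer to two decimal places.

Two-stage DDM. Project D₁…D_5 at 0.081, terminal growth 0.023, discount at r = 0.162.
D_1 = 9.4371
D_2 = 10.2015
D_3 = 11.0279
D_4 = 11.9211
D_5 = 12.8867
Terminal value at t=5: TV = D_6/(r−g) = 13.1831/(0.162−0.023) = 94.8426
P₀ = 9.4371/(1+0.162)^1 + 10.2015/(1+0.162)^2 + 11.0279/(1+0.162)^3 + 11.9211/(1+0.162)^4 + 12.8867/(1+0.162)^5 + 94.8426/(1+0.162)^5 = 80.0956

A$80.10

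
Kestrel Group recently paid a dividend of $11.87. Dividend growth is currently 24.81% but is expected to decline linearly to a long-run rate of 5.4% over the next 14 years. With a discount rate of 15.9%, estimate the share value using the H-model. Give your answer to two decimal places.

$272.75

H-model: P₀ = D₀[(1+g_L) + H(g_S−g_L)]/(r−g_L), with H = 14/2 = 7.
P₀ = 11.87 × [(1+0.054) + 7×(0.2481−0.054)] / (0.159−0.054)
   = 11.87 × 2.4127 / 0.105 = 272.7500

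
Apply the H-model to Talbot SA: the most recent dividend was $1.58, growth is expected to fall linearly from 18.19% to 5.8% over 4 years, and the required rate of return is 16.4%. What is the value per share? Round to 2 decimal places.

H-model: P₀ = D₀[(1+g_L) + H(g_S−g_L)]/(r−g_L), with H = 4/2 = 2.
P₀ = 1.58 × [(1+0.058) + 2×(0.1819−0.058)] / (0.164−0.058)
   = 1.58 × 1.3058 / 0.106 = 19.4638

$19.46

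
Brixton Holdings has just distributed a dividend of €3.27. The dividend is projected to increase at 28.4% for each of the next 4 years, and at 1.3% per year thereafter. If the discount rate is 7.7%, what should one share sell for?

Two-stage DDM. Project D₁…D_4 at 0.284, terminal growth 0.013, discount at r = 0.077.
D_1 = 4.1987
D_2 = 5.3911
D_3 = 6.9222
D_4 = 8.8881
Terminal value at t=4: TV = D_5/(r−g) = 9.0036/(0.077−0.013) = 140.6816
P₀ = 4.1987/(1+0.077)^1 + 5.3911/(1+0.077)^2 + 6.9222/(1+0.077)^3 + 8.8881/(1+0.077)^4 + 140.6816/(1+0.077)^4 = 125.2556

€125.26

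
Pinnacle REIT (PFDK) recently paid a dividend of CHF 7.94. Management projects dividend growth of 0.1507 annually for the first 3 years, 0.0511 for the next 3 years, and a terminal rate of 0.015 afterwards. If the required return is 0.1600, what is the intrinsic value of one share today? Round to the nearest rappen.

Three-stage DDM. Project D₁…D_6; terminal Gordon value at t=6 with g = 0.015; discount at r = 0.16.
D_1 = 9.1366
D_2 = 10.5134
D_3 = 12.0978
D_4 = 12.7160
D_5 = 13.3658
D_6 = 14.0488
TV_6 = 14.2595/(0.16−0.015) = 98.3415
P₀ = Σ Dₜ/(1+r)ᵗ + TV_6/(1+r)^6 = 82.9564

CHF 82.96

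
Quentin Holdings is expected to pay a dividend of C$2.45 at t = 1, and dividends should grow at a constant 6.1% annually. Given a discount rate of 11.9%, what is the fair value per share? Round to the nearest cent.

C$42.24

Gordon growth model: P₀ = D₁/(r − g), with D₁ = 2.45 given directly.
P₀ = 2.4500 / (0.119 − 0.061) = 2.4500 / 0.058 = 42.2414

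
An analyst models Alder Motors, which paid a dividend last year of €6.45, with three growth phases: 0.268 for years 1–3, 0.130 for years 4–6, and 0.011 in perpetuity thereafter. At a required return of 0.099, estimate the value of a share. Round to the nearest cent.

Three-stage DDM. Project D₁…D_6; terminal Gordon value at t=6 with g = 0.011; discount at r = 0.099.
D_1 = 8.1786
D_2 = 10.3705
D_3 = 13.1497
D_4 = 14.8592
D_5 = 16.7909
D_6 = 18.9737
TV_6 = 19.1824/(0.099−0.011) = 217.9823
P₀ = Σ Dₜ/(1+r)ᵗ + TV_6/(1+r)^6 = 181.0815

€181.08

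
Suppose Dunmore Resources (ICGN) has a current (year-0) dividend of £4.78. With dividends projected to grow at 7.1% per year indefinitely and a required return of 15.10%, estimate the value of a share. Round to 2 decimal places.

£63.99

Gordon growth model: P₀ = D₁/(r − g). D₁ = 4.78 × (1 + 0.071) = 5.1194.
P₀ = 5.1194 / (0.151 − 0.071) = 5.1194 / 0.08 = 63.9922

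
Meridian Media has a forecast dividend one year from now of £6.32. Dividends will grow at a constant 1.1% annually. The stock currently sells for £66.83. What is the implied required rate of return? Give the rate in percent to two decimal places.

10.56%

Rearranging the constant-growth DDM: r = D₁/P₀ + g.
r = 6.3200 / 66.83 + 0.011 = 0.09457 + 0.011 = 0.10557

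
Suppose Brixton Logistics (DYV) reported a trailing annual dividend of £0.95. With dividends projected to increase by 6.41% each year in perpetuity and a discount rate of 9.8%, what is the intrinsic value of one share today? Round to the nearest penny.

£29.82

Gordon growth model: P₀ = D₁/(r − g). D₁ = 0.95 × (1 + 0.0641) = 1.0109.
P₀ = 1.0109 / (0.098 − 0.0641) = 1.0109 / 0.0339 = 29.8199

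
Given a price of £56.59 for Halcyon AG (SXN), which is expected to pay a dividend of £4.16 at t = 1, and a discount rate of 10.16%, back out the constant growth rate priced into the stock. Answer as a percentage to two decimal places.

From P₀ = D₁/(r − g), the implied growth is g = r − D₁/P₀.
g = 0.1016 − 4.16/56.59 = 0.1016 − 0.07351 = 0.02809

2.81%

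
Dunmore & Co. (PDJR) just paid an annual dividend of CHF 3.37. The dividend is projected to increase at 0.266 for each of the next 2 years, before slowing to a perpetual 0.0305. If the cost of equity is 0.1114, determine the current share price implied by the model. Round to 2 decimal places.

Two-stage DDM. Project D₁…D_2 at 0.266, terminal growth 0.0305, discount at r = 0.1114.
D_1 = 4.2664
D_2 = 5.4013
Terminal value at t=2: TV = D_3/(r−g) = 5.5660/(0.1114−0.0305) = 68.8013
P₀ = 4.2664/(1+0.1114)^1 + 5.4013/(1+0.1114)^2 + 68.8013/(1+0.1114)^2 = 63.9117

CHF 63.91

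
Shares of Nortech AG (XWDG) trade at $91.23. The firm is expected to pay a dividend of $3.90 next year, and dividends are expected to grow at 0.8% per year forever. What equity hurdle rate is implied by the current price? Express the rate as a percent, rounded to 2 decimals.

Rearranging the constant-growth DDM: r = D₁/P₀ + g.
r = 3.9000 / 91.23 + 0.008 = 0.04275 + 0.008 = 0.05075

5.07%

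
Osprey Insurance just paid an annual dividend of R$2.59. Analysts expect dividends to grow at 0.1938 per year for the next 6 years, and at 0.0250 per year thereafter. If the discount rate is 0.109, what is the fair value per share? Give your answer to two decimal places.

Two-stage DDM. Project D₁…D_6 at 0.1938, terminal growth 0.025, discount at r = 0.109.
D_1 = 3.0919
D_2 = 3.6912
D_3 = 4.4065
D_4 = 5.2605
D_5 = 6.2800
D_6 = 7.4970
Terminal value at t=6: TV = D_7/(r−g) = 7.6845/(0.109−0.025) = 91.4816
P₀ = 3.0919/(1+0.109)^1 + 3.6912/(1+0.109)^2 + 4.4065/(1+0.109)^3 + 5.2605/(1+0.109)^4 + 6.2800/(1+0.109)^5 + 7.4970/(1+0.109)^6 + 91.4816/(1+0.109)^6 = 69.4464

R$69.45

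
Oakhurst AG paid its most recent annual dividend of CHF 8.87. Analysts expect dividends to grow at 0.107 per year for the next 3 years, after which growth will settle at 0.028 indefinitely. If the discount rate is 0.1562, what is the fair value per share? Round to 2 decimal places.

CHF 86.84

Two-stage DDM. Project D₁…D_3 at 0.107, terminal growth 0.028, discount at r = 0.1562.
D_1 = 9.8191
D_2 = 10.8697
D_3 = 12.0328
Terminal value at t=3: TV = D_4/(r−g) = 12.3697/(0.1562−0.028) = 96.4876
P₀ = 9.8191/(1+0.1562)^1 + 10.8697/(1+0.1562)^2 + 12.0328/(1+0.1562)^3 + 96.4876/(1+0.1562)^3 = 86.8359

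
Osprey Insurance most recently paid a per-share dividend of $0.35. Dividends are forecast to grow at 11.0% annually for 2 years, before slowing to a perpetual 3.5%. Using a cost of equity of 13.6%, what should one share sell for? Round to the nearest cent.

$4.10

Two-stage DDM. Project D₁…D_2 at 0.11, terminal growth 0.035, discount at r = 0.136.
D_1 = 0.3885
D_2 = 0.4312
Terminal value at t=2: TV = D_3/(r−g) = 0.4463/(0.136−0.035) = 4.4191
P₀ = 0.3885/(1+0.136)^1 + 0.4312/(1+0.136)^2 + 4.4191/(1+0.136)^2 = 4.1005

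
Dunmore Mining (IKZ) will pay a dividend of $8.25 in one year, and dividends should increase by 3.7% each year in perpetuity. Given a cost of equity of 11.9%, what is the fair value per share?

Gordon growth model: P₀ = D₁/(r − g), with D₁ = 8.25 given directly.
P₀ = 8.2500 / (0.119 − 0.037) = 8.2500 / 0.082 = 100.6098

$100.61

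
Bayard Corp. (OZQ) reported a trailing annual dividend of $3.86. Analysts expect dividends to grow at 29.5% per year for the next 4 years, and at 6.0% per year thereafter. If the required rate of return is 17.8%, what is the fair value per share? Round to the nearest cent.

Two-stage DDM. Project D₁…D_4 at 0.295, terminal growth 0.06, discount at r = 0.178.
D_1 = 4.9987
D_2 = 6.4733
D_3 = 8.3829
D_4 = 10.8559
Terminal value at t=4: TV = D_5/(r−g) = 11.5073/(0.178−0.06) = 97.5192
P₀ = 4.9987/(1+0.178)^1 + 6.4733/(1+0.178)^2 + 8.3829/(1+0.178)^3 + 10.8559/(1+0.178)^4 + 97.5192/(1+0.178)^4 = 70.3156

$70.32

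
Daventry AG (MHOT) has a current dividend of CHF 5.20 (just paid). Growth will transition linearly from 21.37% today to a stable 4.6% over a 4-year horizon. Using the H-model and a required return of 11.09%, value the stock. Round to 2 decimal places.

H-model: P₀ = D₀[(1+g_L) + H(g_S−g_L)]/(r−g_L), with H = 4/2 = 2.
P₀ = 5.20 × [(1+0.046) + 2×(0.2137−0.046)] / (0.1109−0.046)
   = 5.20 × 1.3814 / 0.0649 = 110.6823

CHF 110.68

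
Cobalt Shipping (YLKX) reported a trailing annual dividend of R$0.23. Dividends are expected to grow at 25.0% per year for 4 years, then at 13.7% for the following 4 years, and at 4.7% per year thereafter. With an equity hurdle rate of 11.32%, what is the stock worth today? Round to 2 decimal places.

Three-stage DDM. Project D₁…D_8; terminal Gordon value at t=8 with g = 0.047; discount at r = 0.1132.
D_1 = 0.2875
D_2 = 0.3594
D_3 = 0.4492
D_4 = 0.5615
D_5 = 0.6385
D_6 = 0.7259
D_7 = 0.8254
D_8 = 0.9384
TV_8 = 0.9826/(0.1132−0.047) = 14.8422
P₀ = Σ Dₜ/(1+r)ᵗ + TV_8/(1+r)^8 = 9.0759

R$9.08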